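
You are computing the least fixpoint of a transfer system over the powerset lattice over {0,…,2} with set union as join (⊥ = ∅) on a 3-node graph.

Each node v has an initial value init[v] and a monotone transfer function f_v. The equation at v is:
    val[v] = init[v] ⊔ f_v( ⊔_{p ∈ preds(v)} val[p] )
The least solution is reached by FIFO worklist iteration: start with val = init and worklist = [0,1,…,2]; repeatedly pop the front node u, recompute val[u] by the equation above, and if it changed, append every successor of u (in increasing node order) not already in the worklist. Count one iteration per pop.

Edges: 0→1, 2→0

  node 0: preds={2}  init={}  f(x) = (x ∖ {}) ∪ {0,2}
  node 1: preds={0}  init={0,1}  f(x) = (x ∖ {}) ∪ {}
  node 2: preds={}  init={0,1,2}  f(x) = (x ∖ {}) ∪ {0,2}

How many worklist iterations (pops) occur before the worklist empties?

3

Iteration log — 3 steps:
  step 1. node 0  ⊔preds={0,1,2}  new={0,1,2}  old={}  +wl: 
  step 2. node 1  ⊔preds={0,1,2}  new={0,1,2}  old={0,1}  +wl: 
  step 3. node 2  ⊔preds={}  new={0,1,2}  stable

Least fixpoint reached:
  node 0: {0,1,2}
  node 1: {0,1,2}
  node 2: {0,1,2}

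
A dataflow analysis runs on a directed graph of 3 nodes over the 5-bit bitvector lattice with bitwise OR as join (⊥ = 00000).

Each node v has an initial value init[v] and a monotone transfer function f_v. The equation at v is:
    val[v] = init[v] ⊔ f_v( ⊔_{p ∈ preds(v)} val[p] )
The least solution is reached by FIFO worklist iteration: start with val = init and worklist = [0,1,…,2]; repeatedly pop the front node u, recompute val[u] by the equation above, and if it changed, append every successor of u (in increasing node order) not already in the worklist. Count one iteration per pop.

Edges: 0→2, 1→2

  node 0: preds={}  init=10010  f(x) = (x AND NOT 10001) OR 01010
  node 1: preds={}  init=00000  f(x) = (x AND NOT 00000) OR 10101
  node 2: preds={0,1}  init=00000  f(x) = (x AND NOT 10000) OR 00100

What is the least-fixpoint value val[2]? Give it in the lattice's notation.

01111

Trace (3 dequeues):
  [1] u=0 | in 00000 | out 11010 | prev 10010 | push {}
  [2] u=1 | in 00000 | out 10101 | prev 00000 | push {}
  [3] u=2 | in 11111 | out 01111 | prev 00000 | push {}

Converged values:
  [0] 11010
  [1] 10101
  [2] 01111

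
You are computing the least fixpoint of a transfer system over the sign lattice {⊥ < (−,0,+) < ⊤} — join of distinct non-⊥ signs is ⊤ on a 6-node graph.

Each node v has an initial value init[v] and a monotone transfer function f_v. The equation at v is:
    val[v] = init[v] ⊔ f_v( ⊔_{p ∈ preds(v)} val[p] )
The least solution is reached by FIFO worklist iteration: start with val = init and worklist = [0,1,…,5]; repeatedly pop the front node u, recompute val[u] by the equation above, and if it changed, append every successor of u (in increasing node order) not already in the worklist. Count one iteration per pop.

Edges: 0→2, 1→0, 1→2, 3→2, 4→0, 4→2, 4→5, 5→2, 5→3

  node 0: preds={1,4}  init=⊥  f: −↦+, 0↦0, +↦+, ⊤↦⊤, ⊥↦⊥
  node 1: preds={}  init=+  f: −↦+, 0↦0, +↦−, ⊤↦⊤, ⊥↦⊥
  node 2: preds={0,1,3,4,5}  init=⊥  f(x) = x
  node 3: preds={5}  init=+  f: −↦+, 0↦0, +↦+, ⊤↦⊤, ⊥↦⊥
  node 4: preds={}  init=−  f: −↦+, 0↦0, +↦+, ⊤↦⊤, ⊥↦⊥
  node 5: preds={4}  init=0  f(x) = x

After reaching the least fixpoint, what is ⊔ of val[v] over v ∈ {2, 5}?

Trace (8 dequeues):
  [1] u=0 | in ⊤ | out ⊤ | prev ⊥ | push {}
  [2] u=1 | in ⊥ | out + | ==
  [3] u=2 | in ⊤ | out ⊤ | prev ⊥ | push {}
  [4] u=3 | in 0 | out ⊤ | prev + | push {2}
  [5] u=4 | in ⊥ | out − | ==
  [6] u=5 | in − | out ⊤ | prev 0 | push {3}
  [7] u=2 | in ⊤ | out ⊤ | ==
  [8] u=3 | in ⊤ | out ⊤ | ==

Converged values:
  [0] ⊤
  [1] +
  [2] ⊤
  [3] ⊤
  [4] −
  [5] ⊤

⊤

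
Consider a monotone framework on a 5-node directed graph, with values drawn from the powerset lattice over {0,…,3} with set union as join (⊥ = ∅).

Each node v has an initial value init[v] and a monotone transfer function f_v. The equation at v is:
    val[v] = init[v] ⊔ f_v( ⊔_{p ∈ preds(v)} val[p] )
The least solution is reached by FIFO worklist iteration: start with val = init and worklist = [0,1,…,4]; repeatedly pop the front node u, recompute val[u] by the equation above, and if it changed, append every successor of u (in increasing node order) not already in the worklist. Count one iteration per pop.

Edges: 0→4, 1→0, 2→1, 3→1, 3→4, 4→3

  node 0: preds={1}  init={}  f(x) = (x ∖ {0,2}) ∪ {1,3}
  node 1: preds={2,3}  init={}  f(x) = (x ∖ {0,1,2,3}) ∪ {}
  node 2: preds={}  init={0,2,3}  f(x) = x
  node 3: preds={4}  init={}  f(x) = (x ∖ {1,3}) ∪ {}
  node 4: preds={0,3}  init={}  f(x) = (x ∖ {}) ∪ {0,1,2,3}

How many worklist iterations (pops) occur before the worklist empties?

8

Trace (8 dequeues):
  [1] u=0 | in {} | out {1,3} | prev {} | push {}
  [2] u=1 | in {0,2,3} | out {} | ==
  [3] u=2 | in {} | out {0,2,3} | ==
  [4] u=3 | in {} | out {} | ==
  [5] u=4 | in {1,3} | out {0,1,2,3} | prev {} | push {3}
  [6] u=3 | in {0,1,2,3} | out {0,2} | prev {} | push {1,4}
  [7] u=1 | in {0,2,3} | out {} | ==
  [8] u=4 | in {0,1,2,3} | out {0,1,2,3} | ==

Converged values:
  [0] {1,3}
  [1] {}
  [2] {0,2,3}
  [3] {0,2}
  [4] {0,1,2,3}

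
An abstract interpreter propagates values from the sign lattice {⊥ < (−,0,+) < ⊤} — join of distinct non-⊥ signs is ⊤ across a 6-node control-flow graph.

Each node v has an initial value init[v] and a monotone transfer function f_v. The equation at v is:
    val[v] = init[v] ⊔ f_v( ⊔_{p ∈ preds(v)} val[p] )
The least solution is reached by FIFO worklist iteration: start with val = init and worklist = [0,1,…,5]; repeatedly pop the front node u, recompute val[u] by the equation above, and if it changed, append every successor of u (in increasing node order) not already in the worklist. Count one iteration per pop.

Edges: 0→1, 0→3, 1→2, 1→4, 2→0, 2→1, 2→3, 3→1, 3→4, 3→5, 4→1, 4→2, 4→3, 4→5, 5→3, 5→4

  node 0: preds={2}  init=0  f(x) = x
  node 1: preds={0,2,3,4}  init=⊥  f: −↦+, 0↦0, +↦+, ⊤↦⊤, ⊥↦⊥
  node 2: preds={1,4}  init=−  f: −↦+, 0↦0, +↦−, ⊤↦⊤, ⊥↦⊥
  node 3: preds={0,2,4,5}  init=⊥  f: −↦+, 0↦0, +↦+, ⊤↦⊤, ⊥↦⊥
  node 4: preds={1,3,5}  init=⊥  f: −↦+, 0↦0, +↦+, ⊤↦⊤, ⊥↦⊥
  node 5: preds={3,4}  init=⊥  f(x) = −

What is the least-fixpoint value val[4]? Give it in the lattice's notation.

⊤

Worklist (11 pops):
  #1 pop 0: in=− → ⊤ (was 0); enqueue []
  #2 pop 1: in=⊤ → ⊤ (was ⊥); enqueue []
  #3 pop 2: in=⊤ → ⊤ (was −); enqueue [0,1]
  #4 pop 3: in=⊤ → ⊤ (was ⊥); enqueue []
  #5 pop 4: in=⊤ → ⊤ (was ⊥); enqueue [2,3]
  #6 pop 5: in=⊤ → − (was ⊥); enqueue [4]
  #7 pop 0: in=⊤ → ⊤ (no change)
  #8 pop 1: in=⊤ → ⊤ (no change)
  #9 pop 2: in=⊤ → ⊤ (no change)
  #10 pop 3: in=⊤ → ⊤ (no change)
  #11 pop 4: in=⊤ → ⊤ (no change)

Fixpoint:
  val[0] = ⊤
  val[1] = ⊤
  val[2] = ⊤
  val[3] = ⊤
  val[4] = ⊤
  val[5] = −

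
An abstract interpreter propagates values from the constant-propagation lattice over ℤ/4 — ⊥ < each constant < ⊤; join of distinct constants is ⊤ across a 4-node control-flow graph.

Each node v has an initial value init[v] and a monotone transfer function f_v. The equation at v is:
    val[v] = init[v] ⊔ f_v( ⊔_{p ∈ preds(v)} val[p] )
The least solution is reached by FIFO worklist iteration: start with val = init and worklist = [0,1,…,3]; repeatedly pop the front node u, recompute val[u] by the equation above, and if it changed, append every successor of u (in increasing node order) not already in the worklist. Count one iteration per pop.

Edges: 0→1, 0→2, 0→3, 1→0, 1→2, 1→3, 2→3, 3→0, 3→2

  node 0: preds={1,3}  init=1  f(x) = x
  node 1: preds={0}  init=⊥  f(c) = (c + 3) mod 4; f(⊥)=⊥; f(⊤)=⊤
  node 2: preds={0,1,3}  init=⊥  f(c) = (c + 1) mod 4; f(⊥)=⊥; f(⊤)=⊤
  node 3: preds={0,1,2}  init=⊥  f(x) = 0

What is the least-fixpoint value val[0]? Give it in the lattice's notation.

⊤

Iteration log — 10 steps:
  step 1. node 0  ⊔preds=⊥  new=1  stable
  step 2. node 1  ⊔preds=1  new=0  old=⊥  +wl: 0
  step 3. node 2  ⊔preds=⊤  new=⊤  old=⊥  +wl: 
  step 4. node 3  ⊔preds=⊤  new=0  old=⊥  +wl: 2
  step 5. node 0  ⊔preds=0  new=⊤  old=1  +wl: 1,3
  step 6. node 2  ⊔preds=⊤  new=⊤  stable
  step 7. node 1  ⊔preds=⊤  new=⊤  old=0  +wl: 0,2
  step 8. node 3  ⊔preds=⊤  new=0  stable
  step 9. node 0  ⊔preds=⊤  new=⊤  stable
  step 10. node 2  ⊔preds=⊤  new=⊤  stable

Least fixpoint reached:
  node 0: ⊤
  node 1: ⊤
  node 2: ⊤
  node 3: 0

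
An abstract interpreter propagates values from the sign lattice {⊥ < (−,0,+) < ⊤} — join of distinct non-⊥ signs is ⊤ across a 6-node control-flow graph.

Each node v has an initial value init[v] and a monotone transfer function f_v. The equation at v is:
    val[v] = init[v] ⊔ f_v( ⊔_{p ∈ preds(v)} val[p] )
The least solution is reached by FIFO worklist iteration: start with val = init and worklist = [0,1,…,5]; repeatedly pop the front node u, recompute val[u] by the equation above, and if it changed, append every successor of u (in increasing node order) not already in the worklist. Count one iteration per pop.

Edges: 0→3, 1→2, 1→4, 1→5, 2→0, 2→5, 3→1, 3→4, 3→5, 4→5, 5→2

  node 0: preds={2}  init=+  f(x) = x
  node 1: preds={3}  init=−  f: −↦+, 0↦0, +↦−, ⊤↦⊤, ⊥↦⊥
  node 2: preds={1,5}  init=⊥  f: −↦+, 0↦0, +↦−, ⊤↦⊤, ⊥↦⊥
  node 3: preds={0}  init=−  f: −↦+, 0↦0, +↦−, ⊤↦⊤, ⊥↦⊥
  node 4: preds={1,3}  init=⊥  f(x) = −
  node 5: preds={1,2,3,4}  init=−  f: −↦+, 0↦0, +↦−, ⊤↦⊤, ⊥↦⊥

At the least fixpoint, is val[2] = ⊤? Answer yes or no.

yes

Trace (12 dequeues):
  [1] u=0 | in ⊥ | out + | ==
  [2] u=1 | in − | out ⊤ | prev − | push {}
  [3] u=2 | in ⊤ | out ⊤ | prev ⊥ | push {0}
  [4] u=3 | in + | out − | ==
  [5] u=4 | in ⊤ | out − | prev ⊥ | push {}
  [6] u=5 | in ⊤ | out ⊤ | prev − | push {2}
  [7] u=0 | in ⊤ | out ⊤ | prev + | push {3}
  [8] u=2 | in ⊤ | out ⊤ | ==
  [9] u=3 | in ⊤ | out ⊤ | prev − | push {1,4,5}
  [10] u=1 | in ⊤ | out ⊤ | ==
  [11] u=4 | in ⊤ | out − | ==
  [12] u=5 | in ⊤ | out ⊤ | ==

Converged values:
  [0] ⊤
  [1] ⊤
  [2] ⊤
  [3] ⊤
  [4] −
  [5] ⊤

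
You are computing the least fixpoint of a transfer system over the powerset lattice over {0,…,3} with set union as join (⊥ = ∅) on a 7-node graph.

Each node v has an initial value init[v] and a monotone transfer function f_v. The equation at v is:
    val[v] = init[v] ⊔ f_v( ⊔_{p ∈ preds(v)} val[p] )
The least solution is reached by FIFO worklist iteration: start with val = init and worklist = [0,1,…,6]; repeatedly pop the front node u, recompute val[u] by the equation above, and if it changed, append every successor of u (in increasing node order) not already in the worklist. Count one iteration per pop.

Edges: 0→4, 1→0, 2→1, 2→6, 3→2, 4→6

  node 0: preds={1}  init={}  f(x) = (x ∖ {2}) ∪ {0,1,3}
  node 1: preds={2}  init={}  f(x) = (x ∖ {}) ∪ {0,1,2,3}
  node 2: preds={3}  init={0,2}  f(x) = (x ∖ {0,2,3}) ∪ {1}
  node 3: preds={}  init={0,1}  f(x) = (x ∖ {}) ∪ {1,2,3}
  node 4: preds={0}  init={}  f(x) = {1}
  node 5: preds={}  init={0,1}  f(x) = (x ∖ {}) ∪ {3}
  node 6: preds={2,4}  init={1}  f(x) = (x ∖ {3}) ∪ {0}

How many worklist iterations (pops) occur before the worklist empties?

Worklist (10 pops):
  #1 pop 0: in={} → {0,1,3} (was {}); enqueue []
  #2 pop 1: in={0,2} → {0,1,2,3} (was {}); enqueue [0]
  #3 pop 2: in={0,1} → {0,1,2} (was {0,2}); enqueue [1]
  #4 pop 3: in={} → {0,1,2,3} (was {0,1}); enqueue [2]
  #5 pop 4: in={0,1,3} → {1} (was {}); enqueue []
  #6 pop 5: in={} → {0,1,3} (was {0,1}); enqueue []
  #7 pop 6: in={0,1,2} → {0,1,2} (was {1}); enqueue []
  #8 pop 0: in={0,1,2,3} → {0,1,3} (no change)
  #9 pop 1: in={0,1,2} → {0,1,2,3} (no change)
  #10 pop 2: in={0,1,2,3} → {0,1,2} (no change)

Fixpoint:
  val[0] = {0,1,3}
  val[1] = {0,1,2,3}
  val[2] = {0,1,2}
  val[3] = {0,1,2,3}
  val[4] = {1}
  val[5] = {0,1,3}
  val[6] = {0,1,2}

10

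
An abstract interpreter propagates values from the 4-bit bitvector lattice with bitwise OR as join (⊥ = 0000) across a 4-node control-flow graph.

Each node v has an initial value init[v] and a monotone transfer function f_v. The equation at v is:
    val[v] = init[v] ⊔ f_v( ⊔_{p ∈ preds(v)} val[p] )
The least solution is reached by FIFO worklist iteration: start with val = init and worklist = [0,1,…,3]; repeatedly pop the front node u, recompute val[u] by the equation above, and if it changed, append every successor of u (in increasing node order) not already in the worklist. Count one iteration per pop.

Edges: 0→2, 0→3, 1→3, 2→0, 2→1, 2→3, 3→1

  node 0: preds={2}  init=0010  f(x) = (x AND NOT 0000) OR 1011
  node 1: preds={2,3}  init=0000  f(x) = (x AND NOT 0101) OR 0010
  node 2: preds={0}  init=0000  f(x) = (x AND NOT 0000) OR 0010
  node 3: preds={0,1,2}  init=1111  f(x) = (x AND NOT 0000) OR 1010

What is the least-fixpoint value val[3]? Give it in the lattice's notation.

Worklist (6 pops):
  #1 pop 0: in=0000 → 1011 (was 0010); enqueue []
  #2 pop 1: in=1111 → 1010 (was 0000); enqueue []
  #3 pop 2: in=1011 → 1011 (was 0000); enqueue [0,1]
  #4 pop 3: in=1011 → 1111 (no change)
  #5 pop 0: in=1011 → 1011 (no change)
  #6 pop 1: in=1111 → 1010 (no change)

Fixpoint:
  val[0] = 1011
  val[1] = 1010
  val[2] = 1011
  val[3] = 1111

1111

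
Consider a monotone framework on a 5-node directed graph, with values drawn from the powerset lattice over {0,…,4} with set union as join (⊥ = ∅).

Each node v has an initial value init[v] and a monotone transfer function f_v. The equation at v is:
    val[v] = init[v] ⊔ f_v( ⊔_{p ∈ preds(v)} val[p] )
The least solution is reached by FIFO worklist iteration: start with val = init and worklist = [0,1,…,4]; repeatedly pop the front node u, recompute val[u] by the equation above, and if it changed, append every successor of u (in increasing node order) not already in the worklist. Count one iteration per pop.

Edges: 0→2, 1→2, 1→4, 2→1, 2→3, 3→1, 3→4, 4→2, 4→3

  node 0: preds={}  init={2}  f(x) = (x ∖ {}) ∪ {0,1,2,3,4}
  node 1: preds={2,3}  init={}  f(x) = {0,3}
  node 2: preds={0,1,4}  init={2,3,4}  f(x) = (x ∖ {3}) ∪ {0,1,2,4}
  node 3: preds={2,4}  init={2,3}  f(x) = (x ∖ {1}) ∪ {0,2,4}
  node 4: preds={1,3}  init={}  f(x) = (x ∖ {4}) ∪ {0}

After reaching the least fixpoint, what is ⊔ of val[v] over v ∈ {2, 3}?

Iteration log — 8 steps:
  step 1. node 0  ⊔preds={}  new={0,1,2,3,4}  old={2}  +wl: 
  step 2. node 1  ⊔preds={2,3,4}  new={0,3}  old={}  +wl: 
  step 3. node 2  ⊔preds={0,1,2,3,4}  new={0,1,2,3,4}  old={2,3,4}  +wl: 1
  step 4. node 3  ⊔preds={0,1,2,3,4}  new={0,2,3,4}  old={2,3}  +wl: 
  step 5. node 4  ⊔preds={0,2,3,4}  new={0,2,3}  old={}  +wl: 2,3
  step 6. node 1  ⊔preds={0,1,2,3,4}  new={0,3}  stable
  step 7. node 2  ⊔preds={0,1,2,3,4}  new={0,1,2,3,4}  stable
  step 8. node 3  ⊔preds={0,1,2,3,4}  new={0,2,3,4}  stable

Least fixpoint reached:
  node 0: {0,1,2,3,4}
  node 1: {0,3}
  node 2: {0,1,2,3,4}
  node 3: {0,2,3,4}
  node 4: {0,2,3}

{0,1,2,3,4}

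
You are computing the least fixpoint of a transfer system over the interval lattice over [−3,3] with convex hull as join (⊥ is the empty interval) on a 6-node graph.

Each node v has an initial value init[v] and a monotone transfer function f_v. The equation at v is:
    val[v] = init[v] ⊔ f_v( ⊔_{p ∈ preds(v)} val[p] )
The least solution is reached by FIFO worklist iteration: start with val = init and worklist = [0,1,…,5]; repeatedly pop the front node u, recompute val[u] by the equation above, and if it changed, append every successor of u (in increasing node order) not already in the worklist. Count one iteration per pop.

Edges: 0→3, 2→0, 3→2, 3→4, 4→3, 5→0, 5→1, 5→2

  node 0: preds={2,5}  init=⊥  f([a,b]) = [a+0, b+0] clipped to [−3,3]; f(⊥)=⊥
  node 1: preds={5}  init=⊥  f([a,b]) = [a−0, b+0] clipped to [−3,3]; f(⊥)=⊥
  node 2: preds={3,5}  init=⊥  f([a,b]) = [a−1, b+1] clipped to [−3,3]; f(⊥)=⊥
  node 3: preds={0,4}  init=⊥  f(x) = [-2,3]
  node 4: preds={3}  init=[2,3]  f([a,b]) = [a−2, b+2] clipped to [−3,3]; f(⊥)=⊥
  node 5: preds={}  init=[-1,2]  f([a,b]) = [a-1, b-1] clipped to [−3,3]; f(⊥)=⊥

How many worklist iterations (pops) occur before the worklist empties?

11

Iteration log — 11 steps:
  step 1. node 0  ⊔preds=[-1,2]  new=[-1,2]  old=⊥  +wl: 
  step 2. node 1  ⊔preds=[-1,2]  new=[-1,2]  old=⊥  +wl: 
  step 3. node 2  ⊔preds=[-1,2]  new=[-2,3]  old=⊥  +wl: 0
  step 4. node 3  ⊔preds=[-1,3]  new=[-2,3]  old=⊥  +wl: 2
  step 5. node 4  ⊔preds=[-2,3]  new=[-3,3]  old=[2,3]  +wl: 3
  step 6. node 5  ⊔preds=⊥  new=[-1,2]  stable
  step 7. node 0  ⊔preds=[-2,3]  new=[-2,3]  old=[-1,2]  +wl: 
  step 8. node 2  ⊔preds=[-2,3]  new=[-3,3]  old=[-2,3]  +wl: 0
  step 9. node 3  ⊔preds=[-3,3]  new=[-2,3]  stable
  step 10. node 0  ⊔preds=[-3,3]  new=[-3,3]  old=[-2,3]  +wl: 3
  step 11. node 3  ⊔preds=[-3,3]  new=[-2,3]  stable

Least fixpoint reached:
  node 0: [-3,3]
  node 1: [-1,2]
  node 2: [-3,3]
  node 3: [-2,3]
  node 4: [-3,3]
  node 5: [-1,2]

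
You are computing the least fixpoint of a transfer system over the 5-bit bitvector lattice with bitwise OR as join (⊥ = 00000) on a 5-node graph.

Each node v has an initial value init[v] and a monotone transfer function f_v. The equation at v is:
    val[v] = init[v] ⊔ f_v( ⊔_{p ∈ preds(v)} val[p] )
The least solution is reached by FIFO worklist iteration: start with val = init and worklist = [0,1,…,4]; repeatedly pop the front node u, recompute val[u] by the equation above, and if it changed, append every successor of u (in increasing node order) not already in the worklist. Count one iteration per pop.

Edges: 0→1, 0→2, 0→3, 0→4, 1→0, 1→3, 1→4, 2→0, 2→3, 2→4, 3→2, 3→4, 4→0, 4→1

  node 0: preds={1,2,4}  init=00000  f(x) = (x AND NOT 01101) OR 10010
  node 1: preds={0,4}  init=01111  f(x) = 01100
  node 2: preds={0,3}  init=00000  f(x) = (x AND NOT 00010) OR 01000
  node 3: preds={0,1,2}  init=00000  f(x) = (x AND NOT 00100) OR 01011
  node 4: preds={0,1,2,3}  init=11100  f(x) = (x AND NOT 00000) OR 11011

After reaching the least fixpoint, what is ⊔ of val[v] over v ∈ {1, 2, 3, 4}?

Trace (11 dequeues):
  [1] u=0 | in 11111 | out 10010 | prev 00000 | push {}
  [2] u=1 | in 11110 | out 01111 | ==
  [3] u=2 | in 10010 | out 11000 | prev 00000 | push {0}
  [4] u=3 | in 11111 | out 11011 | prev 00000 | push {2}
  [5] u=4 | in 11111 | out 11111 | prev 11100 | push {1}
  [6] u=0 | in 11111 | out 10010 | ==
  [7] u=2 | in 11011 | out 11001 | prev 11000 | push {0,3,4}
  [8] u=1 | in 11111 | out 01111 | ==
  [9] u=0 | in 11111 | out 10010 | ==
  [10] u=3 | in 11111 | out 11011 | ==
  [11] u=4 | in 11111 | out 11111 | ==

Converged values:
  [0] 10010
  [1] 01111
  [2] 11001
  [3] 11011
  [4] 11111

11111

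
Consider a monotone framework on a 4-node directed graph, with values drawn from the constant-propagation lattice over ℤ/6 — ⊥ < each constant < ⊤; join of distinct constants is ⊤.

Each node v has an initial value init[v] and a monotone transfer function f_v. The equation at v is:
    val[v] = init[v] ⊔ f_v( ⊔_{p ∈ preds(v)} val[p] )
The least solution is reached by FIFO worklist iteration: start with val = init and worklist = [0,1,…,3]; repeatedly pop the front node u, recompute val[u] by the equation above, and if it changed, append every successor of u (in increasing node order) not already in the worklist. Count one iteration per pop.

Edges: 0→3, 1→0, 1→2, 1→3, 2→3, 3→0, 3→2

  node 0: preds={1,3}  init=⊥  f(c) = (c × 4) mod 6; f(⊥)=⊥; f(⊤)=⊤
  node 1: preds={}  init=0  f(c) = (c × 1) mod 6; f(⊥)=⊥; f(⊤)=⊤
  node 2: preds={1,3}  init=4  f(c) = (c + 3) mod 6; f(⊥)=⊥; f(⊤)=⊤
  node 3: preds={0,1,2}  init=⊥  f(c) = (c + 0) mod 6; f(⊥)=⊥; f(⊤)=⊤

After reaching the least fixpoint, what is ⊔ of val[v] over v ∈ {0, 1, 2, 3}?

Iteration log — 7 steps:
  step 1. node 0  ⊔preds=0  new=0  old=⊥  +wl: 
  step 2. node 1  ⊔preds=⊥  new=0  stable
  step 3. node 2  ⊔preds=0  new=⊤  old=4  +wl: 
  step 4. node 3  ⊔preds=⊤  new=⊤  old=⊥  +wl: 0,2
  step 5. node 0  ⊔preds=⊤  new=⊤  old=0  +wl: 3
  step 6. node 2  ⊔preds=⊤  new=⊤  stable
  step 7. node 3  ⊔preds=⊤  new=⊤  stable

Least fixpoint reached:
  node 0: ⊤
  node 1: 0
  node 2: ⊤
  node 3: ⊤

⊤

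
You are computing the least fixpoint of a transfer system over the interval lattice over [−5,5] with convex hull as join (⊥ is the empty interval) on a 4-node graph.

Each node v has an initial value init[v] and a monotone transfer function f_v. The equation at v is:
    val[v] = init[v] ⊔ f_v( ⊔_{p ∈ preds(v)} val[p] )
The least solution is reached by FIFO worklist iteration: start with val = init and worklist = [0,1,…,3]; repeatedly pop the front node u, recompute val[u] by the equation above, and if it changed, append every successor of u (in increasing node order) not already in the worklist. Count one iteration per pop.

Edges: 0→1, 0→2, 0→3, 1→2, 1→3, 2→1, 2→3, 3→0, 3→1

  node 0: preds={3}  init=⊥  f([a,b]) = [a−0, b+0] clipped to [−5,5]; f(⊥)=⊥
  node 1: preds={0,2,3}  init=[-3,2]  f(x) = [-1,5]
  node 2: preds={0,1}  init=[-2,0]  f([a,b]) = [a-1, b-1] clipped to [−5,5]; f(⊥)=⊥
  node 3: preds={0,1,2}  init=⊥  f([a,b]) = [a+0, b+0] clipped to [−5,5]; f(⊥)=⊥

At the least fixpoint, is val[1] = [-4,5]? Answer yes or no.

Trace (14 dequeues):
  [1] u=0 | in ⊥ | out ⊥ | ==
  [2] u=1 | in [-2,0] | out [-3,5] | prev [-3,2] | push {}
  [3] u=2 | in [-3,5] | out [-4,4] | prev [-2,0] | push {1}
  [4] u=3 | in [-4,5] | out [-4,5] | prev ⊥ | push {0}
  [5] u=1 | in [-4,5] | out [-3,5] | ==
  [6] u=0 | in [-4,5] | out [-4,5] | prev ⊥ | push {1,2,3}
  [7] u=1 | in [-4,5] | out [-3,5] | ==
  [8] u=2 | in [-4,5] | out [-5,4] | prev [-4,4] | push {1}
  [9] u=3 | in [-5,5] | out [-5,5] | prev [-4,5] | push {0}
  [10] u=1 | in [-5,5] | out [-3,5] | ==
  [11] u=0 | in [-5,5] | out [-5,5] | prev [-4,5] | push {1,2,3}
  [12] u=1 | in [-5,5] | out [-3,5] | ==
  [13] u=2 | in [-5,5] | out [-5,4] | ==
  [14] u=3 | in [-5,5] | out [-5,5] | ==

Converged values:
  [0] [-5,5]
  [1] [-3,5]
  [2] [-5,4]
  [3] [-5,5]

no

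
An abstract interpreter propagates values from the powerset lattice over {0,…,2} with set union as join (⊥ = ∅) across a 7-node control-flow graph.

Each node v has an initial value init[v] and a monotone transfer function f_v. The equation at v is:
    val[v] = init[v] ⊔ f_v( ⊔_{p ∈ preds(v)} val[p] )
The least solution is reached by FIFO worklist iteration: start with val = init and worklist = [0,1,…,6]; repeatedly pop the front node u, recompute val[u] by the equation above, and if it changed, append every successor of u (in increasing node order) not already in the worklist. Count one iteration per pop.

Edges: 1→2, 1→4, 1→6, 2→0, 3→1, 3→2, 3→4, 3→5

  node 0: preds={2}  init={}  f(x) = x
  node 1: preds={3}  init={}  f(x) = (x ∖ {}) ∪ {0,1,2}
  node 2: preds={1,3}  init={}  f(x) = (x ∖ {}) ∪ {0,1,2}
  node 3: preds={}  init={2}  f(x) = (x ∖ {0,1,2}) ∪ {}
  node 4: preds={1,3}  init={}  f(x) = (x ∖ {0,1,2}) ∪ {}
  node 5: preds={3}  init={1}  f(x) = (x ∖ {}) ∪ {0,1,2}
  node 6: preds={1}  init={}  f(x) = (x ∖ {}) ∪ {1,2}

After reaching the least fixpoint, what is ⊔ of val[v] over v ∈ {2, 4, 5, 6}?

Worklist (8 pops):
  #1 pop 0: in={} → {} (no change)
  #2 pop 1: in={2} → {0,1,2} (was {}); enqueue []
  #3 pop 2: in={0,1,2} → {0,1,2} (was {}); enqueue [0]
  #4 pop 3: in={} → {2} (no change)
  #5 pop 4: in={0,1,2} → {} (no change)
  #6 pop 5: in={2} → {0,1,2} (was {1}); enqueue []
  #7 pop 6: in={0,1,2} → {0,1,2} (was {}); enqueue []
  #8 pop 0: in={0,1,2} → {0,1,2} (was {}); enqueue []

Fixpoint:
  val[0] = {0,1,2}
  val[1] = {0,1,2}
  val[2] = {0,1,2}
  val[3] = {2}
  val[4] = {}
  val[5] = {0,1,2}
  val[6] = {0,1,2}

{0,1,2}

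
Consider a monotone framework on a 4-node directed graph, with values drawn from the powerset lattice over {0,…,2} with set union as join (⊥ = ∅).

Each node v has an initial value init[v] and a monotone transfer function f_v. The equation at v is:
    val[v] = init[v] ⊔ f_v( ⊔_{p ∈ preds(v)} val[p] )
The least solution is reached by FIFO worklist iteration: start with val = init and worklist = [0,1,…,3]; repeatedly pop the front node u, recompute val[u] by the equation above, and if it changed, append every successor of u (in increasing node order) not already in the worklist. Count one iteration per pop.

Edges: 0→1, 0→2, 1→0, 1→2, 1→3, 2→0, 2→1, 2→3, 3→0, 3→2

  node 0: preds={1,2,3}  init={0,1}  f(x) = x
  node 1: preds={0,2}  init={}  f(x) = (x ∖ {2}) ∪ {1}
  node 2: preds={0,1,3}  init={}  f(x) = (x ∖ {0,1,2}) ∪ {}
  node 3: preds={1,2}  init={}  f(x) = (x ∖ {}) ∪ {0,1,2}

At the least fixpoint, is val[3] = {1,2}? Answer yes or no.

no

Iteration log — 7 steps:
  step 1. node 0  ⊔preds={}  new={0,1}  stable
  step 2. node 1  ⊔preds={0,1}  new={0,1}  old={}  +wl: 0
  step 3. node 2  ⊔preds={0,1}  new={}  stable
  step 4. node 3  ⊔preds={0,1}  new={0,1,2}  old={}  +wl: 2
  step 5. node 0  ⊔preds={0,1,2}  new={0,1,2}  old={0,1}  +wl: 1
  step 6. node 2  ⊔preds={0,1,2}  new={}  stable
  step 7. node 1  ⊔preds={0,1,2}  new={0,1}  stable

Least fixpoint reached:
  node 0: {0,1,2}
  node 1: {0,1}
  node 2: {}
  node 3: {0,1,2}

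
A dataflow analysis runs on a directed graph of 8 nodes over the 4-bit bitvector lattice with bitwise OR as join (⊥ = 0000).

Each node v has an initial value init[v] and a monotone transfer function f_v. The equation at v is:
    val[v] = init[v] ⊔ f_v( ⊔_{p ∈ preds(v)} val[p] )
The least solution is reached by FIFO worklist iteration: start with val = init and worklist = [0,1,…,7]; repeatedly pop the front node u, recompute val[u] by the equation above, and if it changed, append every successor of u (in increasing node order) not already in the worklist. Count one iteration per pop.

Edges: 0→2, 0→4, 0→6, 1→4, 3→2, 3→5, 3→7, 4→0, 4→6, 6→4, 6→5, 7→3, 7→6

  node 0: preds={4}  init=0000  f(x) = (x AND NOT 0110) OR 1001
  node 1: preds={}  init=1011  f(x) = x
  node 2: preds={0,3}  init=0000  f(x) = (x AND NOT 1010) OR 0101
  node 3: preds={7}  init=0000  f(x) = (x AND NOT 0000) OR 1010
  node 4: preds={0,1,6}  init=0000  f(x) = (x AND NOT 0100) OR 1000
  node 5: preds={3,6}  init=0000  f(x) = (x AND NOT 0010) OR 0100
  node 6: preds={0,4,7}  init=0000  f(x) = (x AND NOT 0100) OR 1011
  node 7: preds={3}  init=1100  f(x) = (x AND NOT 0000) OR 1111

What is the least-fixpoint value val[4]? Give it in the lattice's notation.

Iteration log — 17 steps:
  step 1. node 0  ⊔preds=0000  new=1001  old=0000  +wl: 
  step 2. node 1  ⊔preds=0000  new=1011  stable
  step 3. node 2  ⊔preds=1001  new=0101  old=0000  +wl: 
  step 4. node 3  ⊔preds=1100  new=1110  old=0000  +wl: 2
  step 5. node 4  ⊔preds=1011  new=1011  old=0000  +wl: 0
  step 6. node 5  ⊔preds=1110  new=1100  old=0000  +wl: 
  step 7. node 6  ⊔preds=1111  new=1011  old=0000  +wl: 4,5
  step 8. node 7  ⊔preds=1110  new=1111  old=1100  +wl: 3,6
  step 9. node 2  ⊔preds=1111  new=0101  stable
  step 10. node 0  ⊔preds=1011  new=1001  stable
  step 11. node 4  ⊔preds=1011  new=1011  stable
  step 12. node 5  ⊔preds=1111  new=1101  old=1100  +wl: 
  step 13. node 3  ⊔preds=1111  new=1111  old=1110  +wl: 2,5,7
  step 14. node 6  ⊔preds=1111  new=1011  stable
  step 15. node 2  ⊔preds=1111  new=0101  stable
  step 16. node 5  ⊔preds=1111  new=1101  stable
  step 17. node 7  ⊔preds=1111  new=1111  stable

Least fixpoint reached:
  node 0: 1001
  node 1: 1011
  node 2: 0101
  node 3: 1111
  node 4: 1011
  node 5: 1101
  node 6: 1011
  node 7: 1111

1011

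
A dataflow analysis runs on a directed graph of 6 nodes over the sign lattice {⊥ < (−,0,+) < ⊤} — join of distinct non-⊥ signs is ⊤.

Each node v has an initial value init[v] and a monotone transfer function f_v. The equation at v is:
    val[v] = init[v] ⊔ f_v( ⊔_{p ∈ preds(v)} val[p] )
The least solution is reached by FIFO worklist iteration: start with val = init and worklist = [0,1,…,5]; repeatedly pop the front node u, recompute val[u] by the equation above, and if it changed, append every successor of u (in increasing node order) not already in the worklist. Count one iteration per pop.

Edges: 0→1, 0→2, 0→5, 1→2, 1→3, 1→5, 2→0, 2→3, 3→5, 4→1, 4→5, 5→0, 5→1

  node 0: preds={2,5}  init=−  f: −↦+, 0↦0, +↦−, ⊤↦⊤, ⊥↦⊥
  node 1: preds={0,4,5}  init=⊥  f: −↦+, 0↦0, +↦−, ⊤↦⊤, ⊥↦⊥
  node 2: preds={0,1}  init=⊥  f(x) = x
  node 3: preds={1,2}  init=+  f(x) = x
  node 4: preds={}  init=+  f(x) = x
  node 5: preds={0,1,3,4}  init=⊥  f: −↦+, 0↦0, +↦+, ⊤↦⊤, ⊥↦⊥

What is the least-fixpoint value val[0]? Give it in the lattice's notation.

⊤

Iteration log — 10 steps:
  step 1. node 0  ⊔preds=⊥  new=−  stable
  step 2. node 1  ⊔preds=⊤  new=⊤  old=⊥  +wl: 
  step 3. node 2  ⊔preds=⊤  new=⊤  old=⊥  +wl: 0
  step 4. node 3  ⊔preds=⊤  new=⊤  old=+  +wl: 
  step 5. node 4  ⊔preds=⊥  new=+  stable
  step 6. node 5  ⊔preds=⊤  new=⊤  old=⊥  +wl: 1
  step 7. node 0  ⊔preds=⊤  new=⊤  old=−  +wl: 2,5
  step 8. node 1  ⊔preds=⊤  new=⊤  stable
  step 9. node 2  ⊔preds=⊤  new=⊤  stable
  step 10. node 5  ⊔preds=⊤  new=⊤  stable

Least fixpoint reached:
  node 0: ⊤
  node 1: ⊤
  node 2: ⊤
  node 3: ⊤
  node 4: +
  node 5: ⊤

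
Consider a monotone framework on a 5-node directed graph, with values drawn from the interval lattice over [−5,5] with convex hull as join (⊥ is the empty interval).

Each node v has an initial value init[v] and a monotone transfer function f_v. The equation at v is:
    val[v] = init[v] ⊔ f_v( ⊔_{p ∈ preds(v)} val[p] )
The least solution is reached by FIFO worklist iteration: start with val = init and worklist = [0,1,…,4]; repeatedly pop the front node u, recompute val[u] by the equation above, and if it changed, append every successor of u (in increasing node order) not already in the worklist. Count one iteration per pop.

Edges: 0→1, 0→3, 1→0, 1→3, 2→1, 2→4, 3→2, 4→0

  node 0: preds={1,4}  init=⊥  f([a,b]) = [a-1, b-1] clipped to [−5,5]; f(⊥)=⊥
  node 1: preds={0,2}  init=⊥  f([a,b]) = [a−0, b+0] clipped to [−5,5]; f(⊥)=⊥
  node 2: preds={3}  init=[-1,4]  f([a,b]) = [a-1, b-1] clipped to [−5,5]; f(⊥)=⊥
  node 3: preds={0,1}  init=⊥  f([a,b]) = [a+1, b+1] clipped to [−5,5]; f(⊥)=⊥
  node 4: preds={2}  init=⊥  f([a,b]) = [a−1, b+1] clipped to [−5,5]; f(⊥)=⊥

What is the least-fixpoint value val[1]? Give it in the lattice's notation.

[-5,4]

Trace (23 dequeues):
  [1] u=0 | in ⊥ | out ⊥ | ==
  [2] u=1 | in [-1,4] | out [-1,4] | prev ⊥ | push {0}
  [3] u=2 | in ⊥ | out [-1,4] | ==
  [4] u=3 | in [-1,4] | out [0,5] | prev ⊥ | push {2}
  [5] u=4 | in [-1,4] | out [-2,5] | prev ⊥ | push {}
  [6] u=0 | in [-2,5] | out [-3,4] | prev ⊥ | push {1,3}
  [7] u=2 | in [0,5] | out [-1,4] | ==
  [8] u=1 | in [-3,4] | out [-3,4] | prev [-1,4] | push {0}
  [9] u=3 | in [-3,4] | out [-2,5] | prev [0,5] | push {2}
  [10] u=0 | in [-3,5] | out [-4,4] | prev [-3,4] | push {1,3}
  [11] u=2 | in [-2,5] | out [-3,4] | prev [-1,4] | push {4}
  [12] u=1 | in [-4,4] | out [-4,4] | prev [-3,4] | push {0}
  [13] u=3 | in [-4,4] | out [-3,5] | prev [-2,5] | push {2}
  [14] u=4 | in [-3,4] | out [-4,5] | prev [-2,5] | push {}
  [15] u=0 | in [-4,5] | out [-5,4] | prev [-4,4] | push {1,3}
  [16] u=2 | in [-3,5] | out [-4,4] | prev [-3,4] | push {4}
  [17] u=1 | in [-5,4] | out [-5,4] | prev [-4,4] | push {0}
  [18] u=3 | in [-5,4] | out [-4,5] | prev [-3,5] | push {2}
  [19] u=4 | in [-4,4] | out [-5,5] | prev [-4,5] | push {}
  [20] u=0 | in [-5,5] | out [-5,4] | ==
  [21] u=2 | in [-4,5] | out [-5,4] | prev [-4,4] | push {1,4}
  [22] u=1 | in [-5,4] | out [-5,4] | ==
  [23] u=4 | in [-5,4] | out [-5,5] | ==

Converged values:
  [0] [-5,4]
  [1] [-5,4]
  [2] [-5,4]
  [3] [-4,5]
  [4] [-5,5]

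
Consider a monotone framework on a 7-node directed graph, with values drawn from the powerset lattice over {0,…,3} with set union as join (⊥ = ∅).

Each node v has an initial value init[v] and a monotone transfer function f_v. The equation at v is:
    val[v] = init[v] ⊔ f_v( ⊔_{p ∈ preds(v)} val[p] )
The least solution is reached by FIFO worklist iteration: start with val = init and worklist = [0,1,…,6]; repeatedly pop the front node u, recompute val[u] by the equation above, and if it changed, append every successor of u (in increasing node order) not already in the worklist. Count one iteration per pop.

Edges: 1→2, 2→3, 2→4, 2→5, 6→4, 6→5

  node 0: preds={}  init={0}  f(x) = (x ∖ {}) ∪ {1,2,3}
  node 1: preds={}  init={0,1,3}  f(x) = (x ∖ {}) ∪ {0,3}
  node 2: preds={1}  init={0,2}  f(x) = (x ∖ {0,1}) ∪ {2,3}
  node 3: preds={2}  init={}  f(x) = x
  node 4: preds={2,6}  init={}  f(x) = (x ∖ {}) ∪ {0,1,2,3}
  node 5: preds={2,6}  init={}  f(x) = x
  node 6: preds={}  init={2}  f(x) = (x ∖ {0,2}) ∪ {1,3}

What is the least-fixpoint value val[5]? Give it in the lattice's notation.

{0,1,2,3}

Iteration log — 9 steps:
  step 1. node 0  ⊔preds={}  new={0,1,2,3}  old={0}  +wl: 
  step 2. node 1  ⊔preds={}  new={0,1,3}  stable
  step 3. node 2  ⊔preds={0,1,3}  new={0,2,3}  old={0,2}  +wl: 
  step 4. node 3  ⊔preds={0,2,3}  new={0,2,3}  old={}  +wl: 
  step 5. node 4  ⊔preds={0,2,3}  new={0,1,2,3}  old={}  +wl: 
  step 6. node 5  ⊔preds={0,2,3}  new={0,2,3}  old={}  +wl: 
  step 7. node 6  ⊔preds={}  new={1,2,3}  old={2}  +wl: 4,5
  step 8. node 4  ⊔preds={0,1,2,3}  new={0,1,2,3}  stable
  step 9. node 5  ⊔preds={0,1,2,3}  new={0,1,2,3}  old={0,2,3}  +wl: 

Least fixpoint reached:
  node 0: {0,1,2,3}
  node 1: {0,1,3}
  node 2: {0,2,3}
  node 3: {0,2,3}
  node 4: {0,1,2,3}
  node 5: {0,1,2,3}
  node 6: {1,2,3}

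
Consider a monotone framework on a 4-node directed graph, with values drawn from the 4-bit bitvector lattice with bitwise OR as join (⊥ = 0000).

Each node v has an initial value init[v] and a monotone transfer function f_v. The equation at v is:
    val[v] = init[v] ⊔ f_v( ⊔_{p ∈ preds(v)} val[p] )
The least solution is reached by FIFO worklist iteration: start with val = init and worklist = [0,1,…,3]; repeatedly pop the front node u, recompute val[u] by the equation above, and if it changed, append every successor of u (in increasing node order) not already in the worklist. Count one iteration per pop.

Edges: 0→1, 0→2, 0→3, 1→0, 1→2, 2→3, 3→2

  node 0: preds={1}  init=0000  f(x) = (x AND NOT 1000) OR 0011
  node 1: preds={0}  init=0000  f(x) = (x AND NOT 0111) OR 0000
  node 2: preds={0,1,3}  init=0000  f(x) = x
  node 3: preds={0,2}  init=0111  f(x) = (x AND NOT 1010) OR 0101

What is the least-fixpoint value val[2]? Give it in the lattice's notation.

Worklist (4 pops):
  #1 pop 0: in=0000 → 0011 (was 0000); enqueue []
  #2 pop 1: in=0011 → 0000 (no change)
  #3 pop 2: in=0111 → 0111 (was 0000); enqueue []
  #4 pop 3: in=0111 → 0111 (no change)

Fixpoint:
  val[0] = 0011
  val[1] = 0000
  val[2] = 0111
  val[3] = 0111

0111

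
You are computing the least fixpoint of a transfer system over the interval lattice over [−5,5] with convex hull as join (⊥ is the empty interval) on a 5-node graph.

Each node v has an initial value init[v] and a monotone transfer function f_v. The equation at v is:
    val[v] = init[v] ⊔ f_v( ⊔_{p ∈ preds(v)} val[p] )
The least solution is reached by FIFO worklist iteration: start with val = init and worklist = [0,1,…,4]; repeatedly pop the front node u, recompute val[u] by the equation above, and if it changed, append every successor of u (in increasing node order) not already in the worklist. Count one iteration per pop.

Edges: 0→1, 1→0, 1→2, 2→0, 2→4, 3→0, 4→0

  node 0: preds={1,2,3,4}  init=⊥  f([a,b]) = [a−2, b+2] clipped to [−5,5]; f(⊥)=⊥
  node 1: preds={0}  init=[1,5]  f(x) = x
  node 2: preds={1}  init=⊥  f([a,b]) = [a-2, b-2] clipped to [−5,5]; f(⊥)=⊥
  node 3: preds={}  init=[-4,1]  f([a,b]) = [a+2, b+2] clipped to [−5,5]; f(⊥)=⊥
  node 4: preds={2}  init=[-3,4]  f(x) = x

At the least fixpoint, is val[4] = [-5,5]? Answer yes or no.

Iteration log — 6 steps:
  step 1. node 0  ⊔preds=[-4,5]  new=[-5,5]  old=⊥  +wl: 
  step 2. node 1  ⊔preds=[-5,5]  new=[-5,5]  old=[1,5]  +wl: 0
  step 3. node 2  ⊔preds=[-5,5]  new=[-5,3]  old=⊥  +wl: 
  step 4. node 3  ⊔preds=⊥  new=[-4,1]  stable
  step 5. node 4  ⊔preds=[-5,3]  new=[-5,4]  old=[-3,4]  +wl: 
  step 6. node 0  ⊔preds=[-5,5]  new=[-5,5]  stable

Least fixpoint reached:
  node 0: [-5,5]
  node 1: [-5,5]
  node 2: [-5,3]
  node 3: [-4,1]
  node 4: [-5,4]

no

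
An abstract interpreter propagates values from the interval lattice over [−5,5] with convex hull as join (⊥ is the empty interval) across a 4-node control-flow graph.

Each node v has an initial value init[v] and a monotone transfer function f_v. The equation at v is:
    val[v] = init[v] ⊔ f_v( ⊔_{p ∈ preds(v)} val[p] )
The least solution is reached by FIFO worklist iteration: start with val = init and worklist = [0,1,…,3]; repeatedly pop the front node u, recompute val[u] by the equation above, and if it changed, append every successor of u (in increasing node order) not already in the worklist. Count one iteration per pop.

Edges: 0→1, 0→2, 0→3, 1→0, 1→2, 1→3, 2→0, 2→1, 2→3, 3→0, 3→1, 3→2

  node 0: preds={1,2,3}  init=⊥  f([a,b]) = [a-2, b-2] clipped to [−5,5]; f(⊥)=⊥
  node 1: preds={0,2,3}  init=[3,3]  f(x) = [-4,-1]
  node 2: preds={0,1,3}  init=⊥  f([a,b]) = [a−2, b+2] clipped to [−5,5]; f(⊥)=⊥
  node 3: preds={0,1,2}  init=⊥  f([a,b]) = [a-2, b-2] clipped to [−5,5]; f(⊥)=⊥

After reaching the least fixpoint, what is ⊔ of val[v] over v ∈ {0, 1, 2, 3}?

[-5,5]

Iteration log — 8 steps:
  step 1. node 0  ⊔preds=[3,3]  new=[1,1]  old=⊥  +wl: 
  step 2. node 1  ⊔preds=[1,1]  new=[-4,3]  old=[3,3]  +wl: 0
  step 3. node 2  ⊔preds=[-4,3]  new=[-5,5]  old=⊥  +wl: 1
  step 4. node 3  ⊔preds=[-5,5]  new=[-5,3]  old=⊥  +wl: 2
  step 5. node 0  ⊔preds=[-5,5]  new=[-5,3]  old=[1,1]  +wl: 3
  step 6. node 1  ⊔preds=[-5,5]  new=[-4,3]  stable
  step 7. node 2  ⊔preds=[-5,3]  new=[-5,5]  stable
  step 8. node 3  ⊔preds=[-5,5]  new=[-5,3]  stable

Least fixpoint reached:
  node 0: [-5,3]
  node 1: [-4,3]
  node 2: [-5,5]
  node 3: [-5,3]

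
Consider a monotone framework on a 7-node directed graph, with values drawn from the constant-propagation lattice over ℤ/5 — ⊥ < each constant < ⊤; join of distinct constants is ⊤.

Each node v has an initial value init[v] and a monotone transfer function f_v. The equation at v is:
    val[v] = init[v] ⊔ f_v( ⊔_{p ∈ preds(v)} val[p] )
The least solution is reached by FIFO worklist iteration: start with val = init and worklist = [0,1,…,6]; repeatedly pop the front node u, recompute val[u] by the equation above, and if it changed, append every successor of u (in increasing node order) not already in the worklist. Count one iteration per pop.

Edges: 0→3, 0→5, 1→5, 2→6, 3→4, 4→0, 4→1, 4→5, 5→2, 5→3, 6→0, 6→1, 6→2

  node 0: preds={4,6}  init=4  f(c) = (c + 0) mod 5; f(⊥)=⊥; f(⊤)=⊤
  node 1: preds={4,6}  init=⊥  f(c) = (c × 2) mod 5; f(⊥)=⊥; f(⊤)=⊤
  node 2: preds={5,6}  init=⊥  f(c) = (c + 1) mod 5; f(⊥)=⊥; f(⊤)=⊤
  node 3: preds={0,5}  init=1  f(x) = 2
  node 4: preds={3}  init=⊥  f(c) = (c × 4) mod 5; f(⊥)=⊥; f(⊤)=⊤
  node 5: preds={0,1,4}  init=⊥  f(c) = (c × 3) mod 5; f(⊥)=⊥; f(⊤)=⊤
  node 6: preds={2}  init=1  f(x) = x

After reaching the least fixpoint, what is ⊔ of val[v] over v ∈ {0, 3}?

Trace (13 dequeues):
  [1] u=0 | in 1 | out ⊤ | prev 4 | push {}
  [2] u=1 | in 1 | out 2 | prev ⊥ | push {}
  [3] u=2 | in 1 | out 2 | prev ⊥ | push {}
  [4] u=3 | in ⊤ | out ⊤ | prev 1 | push {}
  [5] u=4 | in ⊤ | out ⊤ | prev ⊥ | push {0,1}
  [6] u=5 | in ⊤ | out ⊤ | prev ⊥ | push {2,3}
  [7] u=6 | in 2 | out ⊤ | prev 1 | push {}
  [8] u=0 | in ⊤ | out ⊤ | ==
  [9] u=1 | in ⊤ | out ⊤ | prev 2 | push {5}
  [10] u=2 | in ⊤ | out ⊤ | prev 2 | push {6}
  [11] u=3 | in ⊤ | out ⊤ | ==
  [12] u=5 | in ⊤ | out ⊤ | ==
  [13] u=6 | in ⊤ | out ⊤ | ==

Converged values:
  [0] ⊤
  [1] ⊤
  [2] ⊤
  [3] ⊤
  [4] ⊤
  [5] ⊤
  [6] ⊤

⊤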